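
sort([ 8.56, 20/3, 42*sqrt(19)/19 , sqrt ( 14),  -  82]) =[  -  82,sqrt( 14),20/3,8.56,42*sqrt( 19 ) /19]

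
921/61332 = 307/20444  =  0.02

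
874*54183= 47355942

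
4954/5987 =4954/5987 = 0.83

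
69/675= 23/225 = 0.10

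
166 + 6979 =7145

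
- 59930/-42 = 29965/21 = 1426.90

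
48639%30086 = 18553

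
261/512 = 261/512 = 0.51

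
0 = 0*77561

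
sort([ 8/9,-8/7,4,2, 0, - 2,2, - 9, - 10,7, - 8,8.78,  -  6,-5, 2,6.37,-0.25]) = [ - 10, - 9,-8, - 6,  -  5,-2, - 8/7,-0.25, 0,8/9,2,  2, 2,  4,6.37,7,  8.78 ]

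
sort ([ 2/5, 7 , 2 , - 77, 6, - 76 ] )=[-77, - 76, 2/5,2, 6, 7 ] 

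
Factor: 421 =421^1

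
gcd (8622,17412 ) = 6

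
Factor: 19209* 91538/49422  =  19^1*37^1*337^1*1237^1*8237^( - 1)  =  293058907/8237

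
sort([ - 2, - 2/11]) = [ - 2, - 2/11]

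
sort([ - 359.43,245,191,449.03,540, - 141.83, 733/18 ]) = [ - 359.43, - 141.83,733/18, 191, 245, 449.03,540]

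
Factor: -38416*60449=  - 2^4*7^4*60449^1 = - 2322208784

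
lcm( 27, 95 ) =2565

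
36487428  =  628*58101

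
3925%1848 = 229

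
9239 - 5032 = 4207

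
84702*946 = 80128092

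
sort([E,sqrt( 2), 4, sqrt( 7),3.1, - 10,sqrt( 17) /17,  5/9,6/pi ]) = [ - 10,sqrt(17 )/17,5/9,sqrt( 2),6/pi, sqrt (7),E,3.1,4] 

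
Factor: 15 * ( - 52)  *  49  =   - 2^2*3^1*5^1*7^2*13^1 = - 38220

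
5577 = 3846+1731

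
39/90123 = 13/30041 = 0.00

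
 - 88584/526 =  - 44292/263  =  - 168.41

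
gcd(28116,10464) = 12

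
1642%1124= 518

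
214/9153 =214/9153 = 0.02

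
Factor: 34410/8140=2^ ( - 1 )*3^1*11^ ( - 1)*31^1=93/22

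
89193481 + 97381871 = 186575352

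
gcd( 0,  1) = 1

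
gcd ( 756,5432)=28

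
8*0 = 0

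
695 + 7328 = 8023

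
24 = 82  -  58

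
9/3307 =9/3307 = 0.00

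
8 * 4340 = 34720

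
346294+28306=374600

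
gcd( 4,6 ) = 2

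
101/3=33 + 2/3 = 33.67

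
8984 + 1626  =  10610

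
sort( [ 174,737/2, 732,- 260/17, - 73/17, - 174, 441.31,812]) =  [ - 174, - 260/17,  -  73/17, 174, 737/2, 441.31,732, 812]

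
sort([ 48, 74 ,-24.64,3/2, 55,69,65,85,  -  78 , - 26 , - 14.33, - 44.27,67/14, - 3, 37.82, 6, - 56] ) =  [- 78,  -  56, -44.27, - 26, - 24.64, - 14.33, - 3 , 3/2,67/14, 6,37.82,48, 55,65,  69, 74, 85]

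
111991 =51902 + 60089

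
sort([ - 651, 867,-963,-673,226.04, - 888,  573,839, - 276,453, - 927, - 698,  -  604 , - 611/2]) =[ - 963,-927,- 888, - 698, - 673, - 651,  -  604,  -  611/2,-276 , 226.04,453, 573, 839, 867] 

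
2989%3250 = 2989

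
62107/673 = 92+191/673 = 92.28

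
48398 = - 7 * (-6914 )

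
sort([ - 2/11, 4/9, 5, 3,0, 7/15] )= [ - 2/11, 0, 4/9,7/15, 3, 5] 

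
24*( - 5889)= -141336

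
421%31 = 18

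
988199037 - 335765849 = 652433188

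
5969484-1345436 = 4624048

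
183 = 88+95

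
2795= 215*13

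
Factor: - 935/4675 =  - 5^( - 1 ) = - 1/5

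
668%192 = 92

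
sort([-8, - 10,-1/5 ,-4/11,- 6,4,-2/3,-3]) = [ - 10, - 8, - 6,-3,-2/3, - 4/11 ,  -  1/5, 4]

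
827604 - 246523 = 581081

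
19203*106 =2035518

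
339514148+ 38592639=378106787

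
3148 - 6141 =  - 2993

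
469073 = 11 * 42643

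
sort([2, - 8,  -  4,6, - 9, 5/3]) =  [ - 9, - 8, - 4,5/3,2 , 6]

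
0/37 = 0 = 0.00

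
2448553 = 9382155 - 6933602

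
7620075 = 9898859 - 2278784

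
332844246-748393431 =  - 415549185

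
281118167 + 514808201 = 795926368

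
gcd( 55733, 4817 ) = 1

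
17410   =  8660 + 8750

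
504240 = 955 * 528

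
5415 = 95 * 57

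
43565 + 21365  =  64930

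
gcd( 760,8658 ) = 2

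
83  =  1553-1470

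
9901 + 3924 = 13825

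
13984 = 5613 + 8371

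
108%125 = 108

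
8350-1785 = 6565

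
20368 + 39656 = 60024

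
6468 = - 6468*( - 1) 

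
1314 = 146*9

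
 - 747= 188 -935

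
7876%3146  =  1584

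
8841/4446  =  2947/1482  =  1.99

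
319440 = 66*4840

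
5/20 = 1/4 = 0.25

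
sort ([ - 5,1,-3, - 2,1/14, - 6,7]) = [ -6 ,-5, - 3, - 2,1/14,1 , 7] 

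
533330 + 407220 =940550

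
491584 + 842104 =1333688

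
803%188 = 51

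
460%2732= 460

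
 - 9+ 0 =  - 9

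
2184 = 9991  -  7807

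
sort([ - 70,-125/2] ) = [ -70, - 125/2]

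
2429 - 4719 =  - 2290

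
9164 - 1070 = 8094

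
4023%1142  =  597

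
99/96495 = 33/32165 = 0.00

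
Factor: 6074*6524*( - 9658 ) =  -382715402608 = -2^4*7^1*11^1 * 233^1*439^1*3037^1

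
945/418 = 945/418 = 2.26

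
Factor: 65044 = 2^2*7^1*23^1*101^1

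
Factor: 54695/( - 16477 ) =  - 5^1 *10939^1*16477^ ( - 1 )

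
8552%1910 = 912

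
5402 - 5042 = 360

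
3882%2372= 1510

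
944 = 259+685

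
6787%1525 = 687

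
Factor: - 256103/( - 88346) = 2^(- 1)*47^1*163^ ( - 1)* 271^ ( - 1) * 5449^1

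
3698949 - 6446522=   -  2747573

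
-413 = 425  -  838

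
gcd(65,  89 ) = 1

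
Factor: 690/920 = 2^( -2)*3^1 = 3/4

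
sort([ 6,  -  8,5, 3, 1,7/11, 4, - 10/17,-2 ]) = [- 8, - 2 , - 10/17,  7/11 , 1, 3, 4,  5 , 6]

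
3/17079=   1/5693 = 0.00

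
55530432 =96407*576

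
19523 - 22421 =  - 2898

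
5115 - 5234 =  - 119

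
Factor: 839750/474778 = 419875/237389 = 5^3*277^( - 1)*857^( - 1)*3359^1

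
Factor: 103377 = 3^1*17^1*2027^1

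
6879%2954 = 971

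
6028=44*137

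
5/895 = 1/179  =  0.01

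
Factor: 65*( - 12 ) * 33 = -2^2*3^2*5^1*11^1*13^1 = -25740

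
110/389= 110/389   =  0.28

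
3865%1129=478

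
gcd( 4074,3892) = 14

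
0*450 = 0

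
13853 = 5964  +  7889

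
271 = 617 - 346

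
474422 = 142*3341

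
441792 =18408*24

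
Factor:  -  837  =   - 3^3*31^1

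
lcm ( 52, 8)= 104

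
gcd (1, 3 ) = 1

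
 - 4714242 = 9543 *( - 494)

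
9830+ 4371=14201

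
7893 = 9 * 877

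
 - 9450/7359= - 2 + 1756/2453 = - 1.28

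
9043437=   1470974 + 7572463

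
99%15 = 9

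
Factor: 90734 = 2^1*7^1*6481^1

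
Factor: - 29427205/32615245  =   - 13^( - 1)*151^(-1)*163^1*3323^( - 1 )*36107^1 = - 5885441/6523049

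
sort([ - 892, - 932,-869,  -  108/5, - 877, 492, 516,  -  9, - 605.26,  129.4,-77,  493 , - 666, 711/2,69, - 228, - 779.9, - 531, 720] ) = [  -  932,  -  892, - 877,-869,  -  779.9,  -  666, - 605.26,  -  531, - 228, - 77,-108/5,-9,69,129.4, 711/2,  492, 493,516 , 720]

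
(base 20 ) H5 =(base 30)bf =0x159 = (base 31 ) B4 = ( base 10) 345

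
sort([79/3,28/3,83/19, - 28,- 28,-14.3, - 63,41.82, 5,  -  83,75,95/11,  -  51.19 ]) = [ - 83, - 63,-51.19, - 28, - 28, - 14.3,  83/19,5,95/11,28/3,79/3,41.82,75] 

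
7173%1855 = 1608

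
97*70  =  6790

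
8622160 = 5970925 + 2651235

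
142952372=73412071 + 69540301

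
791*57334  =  45351194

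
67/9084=67/9084 = 0.01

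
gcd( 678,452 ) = 226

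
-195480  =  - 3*65160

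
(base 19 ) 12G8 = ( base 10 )7893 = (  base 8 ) 17325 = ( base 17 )1a55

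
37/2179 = 37/2179 =0.02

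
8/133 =8/133 = 0.06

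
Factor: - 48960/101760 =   -  2^( - 1)*3^1  *17^1* 53^( - 1) = -51/106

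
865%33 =7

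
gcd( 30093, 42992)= 1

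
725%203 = 116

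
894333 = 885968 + 8365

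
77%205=77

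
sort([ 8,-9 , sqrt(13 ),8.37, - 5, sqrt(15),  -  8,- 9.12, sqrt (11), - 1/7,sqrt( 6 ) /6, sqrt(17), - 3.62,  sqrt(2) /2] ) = [  -  9.12, - 9, - 8, - 5, - 3.62,  -  1/7, sqrt(6)/6, sqrt(2 )/2 , sqrt(11), sqrt (13 ), sqrt(15), sqrt( 17 ), 8,8.37]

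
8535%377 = 241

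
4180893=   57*73349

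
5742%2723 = 296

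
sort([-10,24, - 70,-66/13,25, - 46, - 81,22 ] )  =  [ - 81, - 70, - 46,-10,-66/13, 22,24,25 ]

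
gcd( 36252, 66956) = 76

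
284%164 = 120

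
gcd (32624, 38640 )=16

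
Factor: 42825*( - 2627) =-3^1*5^2*37^1*71^1 * 571^1= - 112501275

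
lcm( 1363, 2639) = 124033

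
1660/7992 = 415/1998 = 0.21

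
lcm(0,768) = 0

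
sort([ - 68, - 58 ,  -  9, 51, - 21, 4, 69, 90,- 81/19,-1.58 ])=[  -  68, - 58,  -  21,-9, - 81/19,-1.58, 4, 51 , 69,90 ] 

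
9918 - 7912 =2006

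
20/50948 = 5/12737 =0.00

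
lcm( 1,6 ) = 6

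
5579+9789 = 15368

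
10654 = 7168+3486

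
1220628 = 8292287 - 7071659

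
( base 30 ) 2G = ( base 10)76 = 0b1001100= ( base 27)2M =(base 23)37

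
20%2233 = 20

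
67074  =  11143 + 55931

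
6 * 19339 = 116034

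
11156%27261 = 11156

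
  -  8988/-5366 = 4494/2683 = 1.67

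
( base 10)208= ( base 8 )320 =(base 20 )A8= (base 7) 415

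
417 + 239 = 656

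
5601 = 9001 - 3400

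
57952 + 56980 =114932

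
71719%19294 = 13837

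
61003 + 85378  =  146381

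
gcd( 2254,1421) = 49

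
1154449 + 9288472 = 10442921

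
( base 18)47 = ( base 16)4f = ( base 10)79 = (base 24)37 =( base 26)31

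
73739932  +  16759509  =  90499441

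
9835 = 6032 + 3803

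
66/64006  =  33/32003  =  0.00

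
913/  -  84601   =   - 1  +  7608/7691 =- 0.01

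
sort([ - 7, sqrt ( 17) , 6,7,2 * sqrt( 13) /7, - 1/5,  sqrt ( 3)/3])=[ - 7, - 1/5, sqrt(3)/3,  2*sqrt(13) /7 , sqrt(17 ),  6,7 ]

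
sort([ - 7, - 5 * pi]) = [  -  5*pi, - 7] 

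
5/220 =1/44 = 0.02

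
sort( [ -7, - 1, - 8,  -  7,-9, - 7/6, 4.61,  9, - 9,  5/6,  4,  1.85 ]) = [- 9, - 9, - 8 , - 7,  -  7, - 7/6, - 1,  5/6, 1.85,  4,4.61, 9]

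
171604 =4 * 42901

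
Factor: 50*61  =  2^1*5^2* 61^1= 3050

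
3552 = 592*6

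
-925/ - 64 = 925/64  =  14.45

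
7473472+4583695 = 12057167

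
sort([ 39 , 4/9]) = [ 4/9,39] 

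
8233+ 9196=17429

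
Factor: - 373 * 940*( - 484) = 2^4*5^1 *11^2 * 47^1 * 373^1  =  169700080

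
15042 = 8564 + 6478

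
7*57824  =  404768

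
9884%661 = 630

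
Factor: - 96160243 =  - 96160243^1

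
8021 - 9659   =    -  1638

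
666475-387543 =278932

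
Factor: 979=11^1 * 89^1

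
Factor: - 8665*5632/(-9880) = 2^6 * 11^1*13^(-1 )*19^( - 1)*1733^1 = 1220032/247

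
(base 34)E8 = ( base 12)344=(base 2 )111100100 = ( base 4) 13210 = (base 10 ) 484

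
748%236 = 40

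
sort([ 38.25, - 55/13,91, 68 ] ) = [ - 55/13, 38.25,68,91] 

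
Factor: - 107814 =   -  2^1* 3^1*7^1*17^1*151^1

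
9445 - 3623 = 5822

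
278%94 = 90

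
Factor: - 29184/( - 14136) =64/31 = 2^6*31^( - 1)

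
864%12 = 0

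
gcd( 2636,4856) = 4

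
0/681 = 0 = 0.00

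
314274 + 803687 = 1117961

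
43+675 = 718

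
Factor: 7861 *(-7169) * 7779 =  - 3^1*7^1*67^1*107^1 * 1123^1*2593^1 = - 438389504511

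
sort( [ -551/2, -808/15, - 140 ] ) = [ - 551/2, - 140, - 808/15]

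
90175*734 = 66188450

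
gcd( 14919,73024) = 1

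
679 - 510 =169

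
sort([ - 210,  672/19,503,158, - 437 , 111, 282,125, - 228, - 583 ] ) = [ - 583 , - 437, - 228, - 210,672/19,111,125,158,  282, 503]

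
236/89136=59/22284 =0.00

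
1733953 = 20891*83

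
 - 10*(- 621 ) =6210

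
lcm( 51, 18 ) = 306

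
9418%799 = 629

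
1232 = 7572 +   -  6340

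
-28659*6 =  - 171954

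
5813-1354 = 4459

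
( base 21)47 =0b1011011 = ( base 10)91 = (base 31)2T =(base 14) 67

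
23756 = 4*5939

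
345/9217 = 345/9217=0.04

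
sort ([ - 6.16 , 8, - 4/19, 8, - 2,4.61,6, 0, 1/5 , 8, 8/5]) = [ - 6.16,- 2,- 4/19, 0,1/5, 8/5, 4.61, 6,8, 8, 8 ] 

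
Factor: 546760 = 2^3*5^1*13669^1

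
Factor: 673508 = 2^2*11^1* 15307^1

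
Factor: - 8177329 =-251^1*32579^1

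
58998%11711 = 443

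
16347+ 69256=85603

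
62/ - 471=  - 62/471  =  - 0.13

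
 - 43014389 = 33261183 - 76275572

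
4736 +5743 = 10479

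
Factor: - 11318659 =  - 11^1*1028969^1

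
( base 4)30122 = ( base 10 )794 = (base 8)1432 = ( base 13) 491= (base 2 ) 1100011010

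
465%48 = 33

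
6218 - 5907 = 311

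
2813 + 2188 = 5001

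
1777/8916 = 1777/8916=0.20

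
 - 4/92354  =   - 1+ 46175/46177 =- 0.00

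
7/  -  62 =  - 7/62  =  - 0.11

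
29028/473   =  61+175/473 =61.37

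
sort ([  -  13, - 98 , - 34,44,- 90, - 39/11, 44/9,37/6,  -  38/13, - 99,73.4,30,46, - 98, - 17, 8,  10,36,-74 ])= [ - 99, - 98, - 98 , - 90,-74,-34, - 17, - 13,  -  39/11, - 38/13,44/9, 37/6,8,10,30,36,44,46, 73.4]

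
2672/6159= 2672/6159 = 0.43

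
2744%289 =143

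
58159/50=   58159/50 = 1163.18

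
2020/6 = 336 + 2/3 = 336.67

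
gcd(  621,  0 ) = 621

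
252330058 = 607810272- 355480214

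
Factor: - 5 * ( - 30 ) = 2^1*3^1* 5^2 = 150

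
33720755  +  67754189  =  101474944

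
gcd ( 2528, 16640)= 32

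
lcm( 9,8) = 72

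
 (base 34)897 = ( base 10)9561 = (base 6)112133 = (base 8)22531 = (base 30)ail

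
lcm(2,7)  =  14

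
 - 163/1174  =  -1 + 1011/1174 = - 0.14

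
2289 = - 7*( - 327)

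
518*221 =114478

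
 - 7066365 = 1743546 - 8809911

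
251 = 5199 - 4948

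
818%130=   38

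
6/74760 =1/12460 = 0.00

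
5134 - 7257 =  - 2123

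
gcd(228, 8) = 4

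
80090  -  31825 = 48265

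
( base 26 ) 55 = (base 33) 43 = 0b10000111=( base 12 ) b3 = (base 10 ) 135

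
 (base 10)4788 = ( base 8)11264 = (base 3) 20120100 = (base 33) 4D3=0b1001010110100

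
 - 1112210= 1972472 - 3084682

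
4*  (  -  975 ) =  - 3900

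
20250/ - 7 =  - 20250/7 = - 2892.86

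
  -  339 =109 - 448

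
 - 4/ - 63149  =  4/63149 = 0.00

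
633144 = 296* 2139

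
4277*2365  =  10115105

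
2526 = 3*842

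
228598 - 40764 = 187834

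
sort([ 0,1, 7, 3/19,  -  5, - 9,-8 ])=[ - 9 , - 8, - 5, 0,3/19, 1, 7]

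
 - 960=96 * ( - 10) 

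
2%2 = 0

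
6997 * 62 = 433814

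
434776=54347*8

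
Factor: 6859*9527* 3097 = 7^1*19^4 * 163^1 * 1361^1 = 202375611221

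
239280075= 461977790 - 222697715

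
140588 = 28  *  5021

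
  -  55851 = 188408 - 244259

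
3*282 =846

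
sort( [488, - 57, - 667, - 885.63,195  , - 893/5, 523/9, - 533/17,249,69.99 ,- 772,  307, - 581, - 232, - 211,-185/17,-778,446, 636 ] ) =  [ - 885.63, - 778,-772, - 667, - 581,-232,-211,-893/5,-57, - 533/17, - 185/17,523/9,69.99,195,249,307,446,488,  636]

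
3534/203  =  17 + 83/203=17.41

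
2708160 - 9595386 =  - 6887226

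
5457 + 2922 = 8379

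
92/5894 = 46/2947=0.02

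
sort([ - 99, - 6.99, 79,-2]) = [ - 99, - 6.99, - 2,79 ] 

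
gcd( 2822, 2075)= 83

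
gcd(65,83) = 1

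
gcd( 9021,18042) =9021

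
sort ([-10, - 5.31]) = [ - 10,  -  5.31]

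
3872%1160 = 392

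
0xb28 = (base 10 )2856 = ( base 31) 2U4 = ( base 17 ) 9F0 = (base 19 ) 7h6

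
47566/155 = 306  +  136/155 = 306.88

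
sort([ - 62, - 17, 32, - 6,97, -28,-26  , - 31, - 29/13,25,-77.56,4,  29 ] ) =[ - 77.56,-62,-31, - 28, - 26, - 17, - 6, - 29/13, 4,  25,29,32 , 97 ] 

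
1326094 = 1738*763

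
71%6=5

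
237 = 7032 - 6795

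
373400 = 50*7468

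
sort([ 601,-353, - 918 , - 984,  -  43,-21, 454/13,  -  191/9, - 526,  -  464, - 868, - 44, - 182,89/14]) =[ - 984,  -  918 , - 868, - 526 ,-464,-353, - 182,-44,-43 , - 191/9, - 21, 89/14, 454/13, 601]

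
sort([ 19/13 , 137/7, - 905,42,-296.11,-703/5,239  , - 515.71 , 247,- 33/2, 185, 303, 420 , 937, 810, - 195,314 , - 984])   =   [ - 984,- 905,-515.71, - 296.11, - 195,-703/5,-33/2,19/13, 137/7,42,185 , 239,247, 303,314,420, 810,937]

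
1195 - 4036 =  - 2841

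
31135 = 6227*5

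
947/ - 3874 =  - 1 +2927/3874 = - 0.24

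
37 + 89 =126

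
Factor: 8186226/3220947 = 2728742/1073649 =2^1 * 3^(-1)*19^1 * 71809^1*357883^ (-1)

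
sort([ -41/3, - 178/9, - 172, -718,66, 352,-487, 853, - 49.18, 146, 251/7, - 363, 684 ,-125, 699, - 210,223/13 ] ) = [ - 718, - 487,- 363,  -  210,-172, - 125,-49.18,-178/9,-41/3,223/13, 251/7, 66, 146,352, 684,699, 853 ]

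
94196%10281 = 1667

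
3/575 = 3/575 = 0.01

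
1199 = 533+666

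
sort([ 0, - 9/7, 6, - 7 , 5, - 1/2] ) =[ - 7, - 9/7, - 1/2, 0,  5,6] 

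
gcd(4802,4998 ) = 98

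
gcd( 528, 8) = 8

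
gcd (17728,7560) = 8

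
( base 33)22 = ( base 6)152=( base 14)4C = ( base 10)68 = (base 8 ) 104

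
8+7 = 15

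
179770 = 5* 35954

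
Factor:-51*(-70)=3570= 2^1* 3^1*5^1*7^1*17^1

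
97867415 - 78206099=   19661316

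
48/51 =16/17 = 0.94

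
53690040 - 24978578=28711462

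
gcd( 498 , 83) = 83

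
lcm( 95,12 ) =1140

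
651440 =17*38320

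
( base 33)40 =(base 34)3u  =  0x84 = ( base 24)5c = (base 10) 132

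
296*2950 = 873200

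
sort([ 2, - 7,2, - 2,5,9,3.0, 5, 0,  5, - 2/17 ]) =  [ - 7,- 2, - 2/17 , 0, 2 , 2,3.0, 5, 5, 5, 9]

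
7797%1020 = 657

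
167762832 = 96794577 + 70968255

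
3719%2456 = 1263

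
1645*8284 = 13627180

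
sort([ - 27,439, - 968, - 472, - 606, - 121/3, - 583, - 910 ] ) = [ - 968,- 910, - 606, - 583, - 472,-121/3, - 27, 439]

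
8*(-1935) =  - 15480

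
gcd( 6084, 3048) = 12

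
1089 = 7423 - 6334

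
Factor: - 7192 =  - 2^3*29^1*31^1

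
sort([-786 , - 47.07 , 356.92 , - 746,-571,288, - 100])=[-786 ,  -  746 ,-571,-100 ,-47.07,288 , 356.92]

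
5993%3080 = 2913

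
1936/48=40+1/3 = 40.33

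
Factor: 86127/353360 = 2^( - 4 )*3^1*5^( - 1 )*7^(  -  1)*19^1 * 631^ (-1)*1511^1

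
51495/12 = 17165/4 = 4291.25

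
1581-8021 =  -6440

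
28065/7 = 4009+2/7  =  4009.29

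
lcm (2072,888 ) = 6216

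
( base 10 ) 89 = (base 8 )131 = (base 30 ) 2T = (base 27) 38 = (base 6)225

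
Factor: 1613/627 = 3^( - 1)*11^ (  -  1 )*19^(  -  1)*1613^1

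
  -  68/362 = -1+147/181 = - 0.19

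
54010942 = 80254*673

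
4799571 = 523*9177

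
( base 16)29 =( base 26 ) 1F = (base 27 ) 1e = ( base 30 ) 1B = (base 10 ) 41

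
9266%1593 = 1301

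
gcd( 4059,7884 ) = 9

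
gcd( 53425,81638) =1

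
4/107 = 4/107 =0.04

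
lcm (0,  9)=0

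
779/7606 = 779/7606= 0.10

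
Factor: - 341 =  - 11^1*31^1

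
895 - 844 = 51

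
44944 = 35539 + 9405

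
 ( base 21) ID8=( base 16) 201b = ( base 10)8219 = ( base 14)2DD1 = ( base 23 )fc8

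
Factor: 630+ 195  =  3^1 * 5^2*11^1 = 825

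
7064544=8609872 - 1545328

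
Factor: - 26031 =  - 3^1*8677^1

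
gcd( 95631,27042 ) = 3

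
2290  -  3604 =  - 1314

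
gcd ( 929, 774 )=1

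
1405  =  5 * 281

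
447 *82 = 36654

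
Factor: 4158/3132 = 77/58 = 2^(-1)*7^1 *11^1 * 29^ ( - 1)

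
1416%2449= 1416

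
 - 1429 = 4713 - 6142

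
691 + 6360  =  7051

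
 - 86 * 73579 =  - 6327794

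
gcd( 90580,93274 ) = 2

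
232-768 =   -  536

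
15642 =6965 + 8677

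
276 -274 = 2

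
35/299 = 35/299 = 0.12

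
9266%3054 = 104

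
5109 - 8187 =- 3078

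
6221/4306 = 6221/4306  =  1.44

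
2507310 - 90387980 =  - 87880670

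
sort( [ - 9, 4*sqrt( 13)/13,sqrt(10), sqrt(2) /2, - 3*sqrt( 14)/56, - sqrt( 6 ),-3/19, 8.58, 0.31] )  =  [-9, - sqrt( 6), - 3*sqrt( 14)/56, - 3/19,0.31,sqrt( 2) /2,4  *  sqrt( 13 ) /13,sqrt(10 ),8.58]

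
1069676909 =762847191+306829718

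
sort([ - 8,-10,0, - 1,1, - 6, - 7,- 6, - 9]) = [ - 10, - 9, - 8, - 7,  -  6, - 6, - 1,0, 1]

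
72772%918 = 250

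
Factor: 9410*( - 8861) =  - 83382010 = - 2^1*5^1*941^1*8861^1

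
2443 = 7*349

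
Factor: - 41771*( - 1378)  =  57560438 = 2^1* 13^1*53^1*41771^1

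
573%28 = 13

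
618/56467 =618/56467 = 0.01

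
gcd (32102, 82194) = 14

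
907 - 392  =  515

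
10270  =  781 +9489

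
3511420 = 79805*44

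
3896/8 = 487 = 487.00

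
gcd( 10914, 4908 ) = 6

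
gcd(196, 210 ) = 14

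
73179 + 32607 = 105786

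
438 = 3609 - 3171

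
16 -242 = - 226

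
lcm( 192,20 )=960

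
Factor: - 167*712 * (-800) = 2^8*5^2 * 89^1*167^1 = 95123200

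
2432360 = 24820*98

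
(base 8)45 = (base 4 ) 211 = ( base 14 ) 29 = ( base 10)37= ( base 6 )101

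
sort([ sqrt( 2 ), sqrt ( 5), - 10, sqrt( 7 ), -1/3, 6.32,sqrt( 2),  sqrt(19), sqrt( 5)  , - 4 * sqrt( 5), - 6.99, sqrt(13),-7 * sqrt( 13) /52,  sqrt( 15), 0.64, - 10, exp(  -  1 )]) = [-10, - 10, - 4*sqrt( 5), - 6.99,  -  7*sqrt( 13 ) /52, - 1/3, exp( - 1), 0.64, sqrt( 2 ),sqrt (2 ), sqrt( 5), sqrt( 5),sqrt ( 7), sqrt( 13), sqrt(15),  sqrt (19),6.32]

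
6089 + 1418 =7507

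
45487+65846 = 111333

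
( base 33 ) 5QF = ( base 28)81I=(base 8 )14256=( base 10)6318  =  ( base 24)AN6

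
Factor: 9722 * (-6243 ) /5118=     -  853^(-1)*2081^1*4861^1 = - 10115741/853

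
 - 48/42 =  - 8/7 = - 1.14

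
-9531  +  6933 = -2598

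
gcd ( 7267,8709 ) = 1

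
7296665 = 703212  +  6593453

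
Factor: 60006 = 2^1*3^1 * 73^1*137^1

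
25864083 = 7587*3409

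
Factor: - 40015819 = -643^1 * 62233^1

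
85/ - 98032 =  - 85/98032 = -0.00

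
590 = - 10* ( - 59 ) 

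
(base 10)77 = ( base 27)2N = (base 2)1001101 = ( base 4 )1031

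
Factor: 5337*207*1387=1532300733= 3^4*19^1*23^1*73^1*593^1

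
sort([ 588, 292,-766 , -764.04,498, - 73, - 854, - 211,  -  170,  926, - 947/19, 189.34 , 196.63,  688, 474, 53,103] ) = [-854 ,- 766, - 764.04, - 211, - 170,-73, - 947/19,  53, 103,  189.34, 196.63, 292, 474,498,588,688, 926 ]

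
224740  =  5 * 44948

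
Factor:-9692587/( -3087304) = 2^( - 3) * 11^( - 1) * 43^1 * 53^1*4253^1 * 35083^( - 1 )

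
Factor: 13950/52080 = 2^( - 3)*3^1*5^1*7^( - 1 ) = 15/56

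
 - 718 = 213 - 931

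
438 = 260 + 178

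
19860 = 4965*4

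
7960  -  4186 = 3774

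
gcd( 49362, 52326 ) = 114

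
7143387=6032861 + 1110526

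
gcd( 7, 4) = 1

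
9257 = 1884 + 7373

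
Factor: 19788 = 2^2*3^1*17^1*97^1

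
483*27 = 13041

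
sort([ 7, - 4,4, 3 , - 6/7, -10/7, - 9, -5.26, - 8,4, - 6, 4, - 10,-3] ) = [ - 10, - 9, - 8, - 6,-5.26, - 4, - 3, - 10/7 , - 6/7, 3, 4, 4 , 4,7]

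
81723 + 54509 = 136232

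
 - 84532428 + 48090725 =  - 36441703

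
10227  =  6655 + 3572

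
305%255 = 50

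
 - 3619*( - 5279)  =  19104701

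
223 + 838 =1061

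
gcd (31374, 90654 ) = 6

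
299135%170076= 129059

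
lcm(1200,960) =4800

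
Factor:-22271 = - 22271^1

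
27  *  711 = 19197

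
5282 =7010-1728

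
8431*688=5800528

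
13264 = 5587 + 7677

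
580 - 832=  - 252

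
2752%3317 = 2752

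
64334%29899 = 4536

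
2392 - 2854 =  -  462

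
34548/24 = 2879/2 = 1439.50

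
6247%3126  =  3121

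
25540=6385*4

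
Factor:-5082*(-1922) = 2^2* 3^1 *7^1 * 11^2*31^2=9767604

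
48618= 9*5402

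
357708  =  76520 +281188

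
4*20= 80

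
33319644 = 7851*4244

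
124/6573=124/6573  =  0.02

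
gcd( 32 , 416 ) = 32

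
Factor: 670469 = 67^1*10007^1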